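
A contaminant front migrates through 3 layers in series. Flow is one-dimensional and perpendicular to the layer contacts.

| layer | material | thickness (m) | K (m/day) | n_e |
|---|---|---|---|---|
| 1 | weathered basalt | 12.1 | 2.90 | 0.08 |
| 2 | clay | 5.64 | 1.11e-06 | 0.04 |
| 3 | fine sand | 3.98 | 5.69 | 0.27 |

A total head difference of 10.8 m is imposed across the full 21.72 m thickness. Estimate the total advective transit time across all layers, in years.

With flow normal to the layers, continuity requires the same specific discharge q through every layer.
Σ(b_i/K_i) = 12.1/2.90 + 5.64/1.11e-06 + 3.98/5.69 = 5.081e+06 d.
q = Δh / Σ(b_i/K_i) = 10.8 / 5.081e+06 = 2.126e-06 m/day.
In each layer the seepage velocity is v_i = q/n_i, so the layer transit time is t_i = b_i·n_i / q:
  layer 1 (weathered basalt): t_1 = 12.1 × 0.08 / 2.126e-06 = 4.554e+05 d
  layer 2 (clay): t_2 = 5.64 × 0.04 / 2.126e-06 = 1.061e+05 d
  layer 3 (fine sand): t_3 = 3.98 × 0.27 / 2.126e-06 = 5.056e+05 d
Total t = Σ t_i = 1.067e+06 days = 2922 years.

2920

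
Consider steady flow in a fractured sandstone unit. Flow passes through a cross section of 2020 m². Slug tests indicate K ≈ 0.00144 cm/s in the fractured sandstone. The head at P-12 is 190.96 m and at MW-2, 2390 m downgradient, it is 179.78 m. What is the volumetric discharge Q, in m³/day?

Convert K: 0.00144 cm/s × 864 = 1.244 m/day.
Hydraulic gradient i = (190.96 − 179.78) / 2390 = 11.18 / 2390 = 0.004678.
Darcy's law: Q = K · A · i = 1.244 × 2020 × 0.004678 = 11.76 m³/day.

11.8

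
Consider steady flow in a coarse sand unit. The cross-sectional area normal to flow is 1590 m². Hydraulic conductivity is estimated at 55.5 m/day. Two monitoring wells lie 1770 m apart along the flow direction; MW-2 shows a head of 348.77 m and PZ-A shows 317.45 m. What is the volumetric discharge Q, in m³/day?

1560

Hydraulic gradient i = (348.77 − 317.45) / 1770 = 31.32 / 1770 = 0.01769.
Darcy's law: Q = K · A · i = 55.50 × 1590 × 0.01769 = 1561 m³/day.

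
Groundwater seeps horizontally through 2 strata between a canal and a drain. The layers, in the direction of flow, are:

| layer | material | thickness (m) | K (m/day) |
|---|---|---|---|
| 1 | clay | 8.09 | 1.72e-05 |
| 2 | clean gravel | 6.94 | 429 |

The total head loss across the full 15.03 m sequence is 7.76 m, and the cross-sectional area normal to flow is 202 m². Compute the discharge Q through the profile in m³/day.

0.00333

Flow is perpendicular to layering, so the layers act in series and the equivalent K is the thickness-weighted harmonic mean.
Total thickness L = 8.09 + 6.94 = 15.03 m.
Σ(b_i/K_i) = 8.09/1.72e-05 + 6.94/429 = 4.703e+05 d.
K_eq = L / Σ(b_i/K_i) = 15.03 / 4.703e+05 = 3.196e-05 m/day.
Q = K_eq · A · (Δh/L) = 3.196e-05 × 202 × (7.76/15.03) = 0.003333 m³/day.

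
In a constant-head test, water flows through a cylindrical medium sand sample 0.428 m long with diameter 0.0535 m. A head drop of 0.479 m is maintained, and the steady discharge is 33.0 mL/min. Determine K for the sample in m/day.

18.9

Cross-sectional area A = π·(d/2)² = π × (0.0535/2)² = 0.002248 m².
Convert discharge: 33.0 mL/min = 5.500e-07 m³/s.
Darcy's law rearranged: K = Q·L / (A·Δh) = 5.500e-07 × 0.428 / (0.002248 × 0.479) = 0.0002186 m/s = 18.89 m/day.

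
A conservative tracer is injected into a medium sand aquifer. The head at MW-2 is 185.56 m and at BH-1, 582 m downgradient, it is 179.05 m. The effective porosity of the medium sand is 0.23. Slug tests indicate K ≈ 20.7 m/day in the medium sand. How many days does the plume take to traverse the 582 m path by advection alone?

Hydraulic gradient i = (185.56 − 179.05) / 582 = 6.51 / 582 = 0.01119.
Darcy flux q = K · i = 20.70 × 0.01119 = 0.2315 m/day.
Seepage velocity v = q / n_e = 0.2315 / 0.23 = 1.007 m/day.
Travel time t = L / v = 582 / 1.007 = 578.1 days.

578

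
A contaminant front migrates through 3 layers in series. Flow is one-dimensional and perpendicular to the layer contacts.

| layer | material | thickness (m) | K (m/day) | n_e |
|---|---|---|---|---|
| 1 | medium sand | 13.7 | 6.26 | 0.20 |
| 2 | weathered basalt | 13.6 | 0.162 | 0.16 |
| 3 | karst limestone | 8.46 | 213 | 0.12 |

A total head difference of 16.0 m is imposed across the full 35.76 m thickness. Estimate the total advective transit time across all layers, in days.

31.9

With flow normal to the layers, continuity requires the same specific discharge q through every layer.
Σ(b_i/K_i) = 13.7/6.26 + 13.6/0.162 + 8.46/213 = 86.18 d.
q = Δh / Σ(b_i/K_i) = 16.0 / 86.18 = 0.1857 m/day.
In each layer the seepage velocity is v_i = q/n_i, so the layer transit time is t_i = b_i·n_i / q:
  layer 1 (medium sand): t_1 = 13.7 × 0.20 / 0.1857 = 14.76 d
  layer 2 (weathered basalt): t_2 = 13.6 × 0.16 / 0.1857 = 11.72 d
  layer 3 (karst limestone): t_3 = 8.46 × 0.12 / 0.1857 = 5.468 d
Total t = Σ t_i = 31.95 days.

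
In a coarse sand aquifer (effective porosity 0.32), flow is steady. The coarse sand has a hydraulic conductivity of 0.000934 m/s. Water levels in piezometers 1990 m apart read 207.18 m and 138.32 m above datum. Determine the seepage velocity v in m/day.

8.73

Convert K: 0.000934 m/s × 86400 = 80.70 m/day.
Hydraulic gradient i = (207.18 − 138.32) / 1990 = 68.86 / 1990 = 0.03460.
Darcy flux q = K · i = 80.70 × 0.03460 = 2.792 m/day.
Seepage velocity v = q / n_e = 2.792 / 0.32 = 8.726 m/day.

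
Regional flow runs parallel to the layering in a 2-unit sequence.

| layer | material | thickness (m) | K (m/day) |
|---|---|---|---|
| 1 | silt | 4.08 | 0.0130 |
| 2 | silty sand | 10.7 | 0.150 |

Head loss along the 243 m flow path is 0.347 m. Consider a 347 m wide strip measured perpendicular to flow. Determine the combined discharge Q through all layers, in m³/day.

0.822

Flow is parallel to layering, so each bed carries its own Darcy discharge and the transmissivities add.
Σ(K_i·b_i) = 0.0130×4.08 + 0.150×10.7 = 1.658 m²/day.
Hydraulic gradient i = Δh / L = 0.347 / 243 = 0.001428.
Q = Σ(K_i·b_i) · W · i = 1.658 × 347 × 0.001428 = 0.8216 m³/day.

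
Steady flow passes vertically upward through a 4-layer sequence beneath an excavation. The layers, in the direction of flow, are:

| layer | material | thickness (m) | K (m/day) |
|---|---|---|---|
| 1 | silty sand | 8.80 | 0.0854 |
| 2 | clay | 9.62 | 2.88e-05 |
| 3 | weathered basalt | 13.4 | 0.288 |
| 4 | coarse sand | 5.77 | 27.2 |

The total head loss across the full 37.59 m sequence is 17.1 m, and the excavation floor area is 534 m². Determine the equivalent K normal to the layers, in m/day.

Flow is perpendicular to layering, so the layers act in series and the equivalent K is the thickness-weighted harmonic mean.
Total thickness L = 8.80 + 9.62 + 13.4 + 5.77 = 37.59 m.
Σ(b_i/K_i) = 8.80/0.0854 + 9.62/2.88e-05 + 13.4/0.288 + 5.77/27.2 = 3.342e+05 d.
K_eq = L / Σ(b_i/K_i) = 37.59 / 3.342e+05 = 0.0001125 m/day.

0.000112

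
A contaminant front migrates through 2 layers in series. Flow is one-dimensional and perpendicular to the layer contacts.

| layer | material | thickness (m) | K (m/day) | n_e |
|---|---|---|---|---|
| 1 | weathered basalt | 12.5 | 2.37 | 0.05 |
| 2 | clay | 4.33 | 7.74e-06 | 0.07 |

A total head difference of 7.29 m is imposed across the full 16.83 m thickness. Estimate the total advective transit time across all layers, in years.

With flow normal to the layers, continuity requires the same specific discharge q through every layer.
Σ(b_i/K_i) = 12.5/2.37 + 4.33/7.74e-06 = 5.594e+05 d.
q = Δh / Σ(b_i/K_i) = 7.29 / 5.594e+05 = 1.303e-05 m/day.
In each layer the seepage velocity is v_i = q/n_i, so the layer transit time is t_i = b_i·n_i / q:
  layer 1 (weathered basalt): t_1 = 12.5 × 0.05 / 1.303e-05 = 47963 d
  layer 2 (clay): t_2 = 4.33 × 0.07 / 1.303e-05 = 23260 d
Total t = Σ t_i = 71223 days = 195.0 years.

195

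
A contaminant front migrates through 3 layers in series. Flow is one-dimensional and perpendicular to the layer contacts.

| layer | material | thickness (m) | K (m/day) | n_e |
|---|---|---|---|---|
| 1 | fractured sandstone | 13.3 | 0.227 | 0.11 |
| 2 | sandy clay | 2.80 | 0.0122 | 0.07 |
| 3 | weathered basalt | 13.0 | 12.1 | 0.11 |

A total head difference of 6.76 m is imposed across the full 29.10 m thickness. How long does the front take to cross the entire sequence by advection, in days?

132

With flow normal to the layers, continuity requires the same specific discharge q through every layer.
Σ(b_i/K_i) = 13.3/0.227 + 2.80/0.0122 + 13.0/12.1 = 289.2 d.
q = Δh / Σ(b_i/K_i) = 6.76 / 289.2 = 0.02338 m/day.
In each layer the seepage velocity is v_i = q/n_i, so the layer transit time is t_i = b_i·n_i / q:
  layer 1 (fractured sandstone): t_1 = 13.3 × 0.11 / 0.02338 = 62.58 d
  layer 2 (sandy clay): t_2 = 2.80 × 0.07 / 0.02338 = 8.384 d
  layer 3 (weathered basalt): t_3 = 13.0 × 0.11 / 0.02338 = 61.17 d
Total t = Σ t_i = 132.1 days.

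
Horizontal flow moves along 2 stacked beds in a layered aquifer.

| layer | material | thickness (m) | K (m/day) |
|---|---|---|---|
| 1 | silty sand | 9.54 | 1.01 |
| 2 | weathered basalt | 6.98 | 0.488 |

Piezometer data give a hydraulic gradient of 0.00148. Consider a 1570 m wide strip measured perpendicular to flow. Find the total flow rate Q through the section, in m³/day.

Flow is parallel to layering, so each bed carries its own Darcy discharge and the transmissivities add.
Σ(K_i·b_i) = 1.01×9.54 + 0.488×6.98 = 13.04 m²/day.
Hydraulic gradient i = 0.00148.
Q = Σ(K_i·b_i) · W · i = 13.04 × 1570 × 0.001480 = 30.30 m³/day.

30.3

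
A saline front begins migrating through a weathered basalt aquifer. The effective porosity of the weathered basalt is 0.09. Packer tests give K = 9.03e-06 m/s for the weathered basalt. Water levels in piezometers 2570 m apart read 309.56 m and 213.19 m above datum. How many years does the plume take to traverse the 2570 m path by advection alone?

Convert K: 9.03e-06 m/s × 86400 = 0.7802 m/day.
Hydraulic gradient i = (309.56 − 213.19) / 2570 = 96.37 / 2570 = 0.03750.
Darcy flux q = K · i = 0.7802 × 0.03750 = 0.02926 m/day.
Seepage velocity v = q / n_e = 0.02926 / 0.09 = 0.3251 m/day.
Travel time t = L / v = 2570 / 0.3251 = 7906 days = 21.65 years.

21.6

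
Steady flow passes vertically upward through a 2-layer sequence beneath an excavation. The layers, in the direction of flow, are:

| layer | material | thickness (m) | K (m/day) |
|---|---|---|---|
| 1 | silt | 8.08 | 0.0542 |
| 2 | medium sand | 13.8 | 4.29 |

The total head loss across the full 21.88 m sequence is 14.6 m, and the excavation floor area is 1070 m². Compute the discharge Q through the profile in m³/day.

103

Flow is perpendicular to layering, so the layers act in series and the equivalent K is the thickness-weighted harmonic mean.
Total thickness L = 8.08 + 13.8 = 21.88 m.
Σ(b_i/K_i) = 8.08/0.0542 + 13.8/4.29 = 152.3 d.
K_eq = L / Σ(b_i/K_i) = 21.88 / 152.3 = 0.1437 m/day.
Q = K_eq · A · (Δh/L) = 0.1437 × 1070 × (14.6/21.88) = 102.6 m³/day.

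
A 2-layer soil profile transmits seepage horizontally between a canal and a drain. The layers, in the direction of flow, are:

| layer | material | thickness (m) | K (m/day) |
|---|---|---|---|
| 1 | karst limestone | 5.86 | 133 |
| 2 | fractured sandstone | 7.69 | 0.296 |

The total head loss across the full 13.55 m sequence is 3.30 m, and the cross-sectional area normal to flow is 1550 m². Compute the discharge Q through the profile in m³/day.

Flow is perpendicular to layering, so the layers act in series and the equivalent K is the thickness-weighted harmonic mean.
Total thickness L = 5.86 + 7.69 = 13.55 m.
Σ(b_i/K_i) = 5.86/133 + 7.69/0.296 = 26.02 d.
K_eq = L / Σ(b_i/K_i) = 13.55 / 26.02 = 0.5207 m/day.
Q = K_eq · A · (Δh/L) = 0.5207 × 1550 × (3.30/13.55) = 196.6 m³/day.

197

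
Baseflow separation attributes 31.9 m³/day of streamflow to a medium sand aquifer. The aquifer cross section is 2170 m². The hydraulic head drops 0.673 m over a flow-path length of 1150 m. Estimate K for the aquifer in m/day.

Hydraulic gradient i = Δh / L = 0.673 / 1150 = 0.0005852.
From Q = K·A·i, K = Q / (A·i) = 31.9 / (2170 × 0.0005852) = 25.12 m/day.

25.1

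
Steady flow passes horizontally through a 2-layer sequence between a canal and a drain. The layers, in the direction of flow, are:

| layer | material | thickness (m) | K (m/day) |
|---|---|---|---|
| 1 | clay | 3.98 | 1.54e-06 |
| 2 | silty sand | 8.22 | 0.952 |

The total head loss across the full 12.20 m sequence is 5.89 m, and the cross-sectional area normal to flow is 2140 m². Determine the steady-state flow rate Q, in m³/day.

Flow is perpendicular to layering, so the layers act in series and the equivalent K is the thickness-weighted harmonic mean.
Total thickness L = 3.98 + 8.22 = 12.20 m.
Σ(b_i/K_i) = 3.98/1.54e-06 + 8.22/0.952 = 2.584e+06 d.
K_eq = L / Σ(b_i/K_i) = 12.20 / 2.584e+06 = 4.721e-06 m/day.
Q = K_eq · A · (Δh/L) = 4.721e-06 × 2140 × (5.89/12.20) = 0.004877 m³/day.

0.00488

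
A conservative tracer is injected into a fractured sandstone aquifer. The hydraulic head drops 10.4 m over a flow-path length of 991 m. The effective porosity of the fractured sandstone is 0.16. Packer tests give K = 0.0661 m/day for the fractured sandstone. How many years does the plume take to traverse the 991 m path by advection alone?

626

Hydraulic gradient i = Δh / L = 10.4 / 991 = 0.01049.
Darcy flux q = K · i = 0.06610 × 0.01049 = 0.0006937 m/day.
Seepage velocity v = q / n_e = 0.0006937 / 0.16 = 0.004336 m/day.
Travel time t = L / v = 991 / 0.004336 = 2.286e+05 days = 625.8 years.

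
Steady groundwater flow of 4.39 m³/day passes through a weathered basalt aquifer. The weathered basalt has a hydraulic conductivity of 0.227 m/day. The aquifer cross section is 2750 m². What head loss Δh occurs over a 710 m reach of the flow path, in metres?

From Q = K·A·i, i = Q / (K·A) = 4.39 / (0.2270 × 2750) = 0.007032.
Head loss Δh = i · L = 0.007032 × 710 = 4.993 m.

4.99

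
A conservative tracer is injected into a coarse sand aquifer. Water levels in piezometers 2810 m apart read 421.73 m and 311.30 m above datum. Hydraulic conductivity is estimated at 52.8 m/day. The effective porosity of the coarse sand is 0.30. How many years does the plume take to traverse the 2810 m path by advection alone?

Hydraulic gradient i = (421.73 − 311.30) / 2810 = 110.43 / 2810 = 0.03930.
Darcy flux q = K · i = 52.80 × 0.03930 = 2.075 m/day.
Seepage velocity v = q / n_e = 2.075 / 0.30 = 6.917 m/day.
Travel time t = L / v = 2810 / 6.917 = 406.3 days = 1.112 years.

1.11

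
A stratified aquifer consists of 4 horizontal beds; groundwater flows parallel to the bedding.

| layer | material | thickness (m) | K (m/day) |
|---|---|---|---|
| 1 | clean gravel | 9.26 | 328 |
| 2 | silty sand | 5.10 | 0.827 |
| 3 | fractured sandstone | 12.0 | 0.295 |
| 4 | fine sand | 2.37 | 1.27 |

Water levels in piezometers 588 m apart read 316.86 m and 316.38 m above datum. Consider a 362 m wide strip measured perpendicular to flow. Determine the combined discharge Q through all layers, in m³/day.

Flow is parallel to layering, so each bed carries its own Darcy discharge and the transmissivities add.
Σ(K_i·b_i) = 328×9.26 + 0.827×5.10 + 0.295×12.0 + 1.27×2.37 = 3048 m²/day.
Hydraulic gradient i = (316.86 − 316.38) / 588 = 0.48 / 588 = 0.0008163.
Q = Σ(K_i·b_i) · W · i = 3048 × 362 × 0.0008163 = 900.7 m³/day.

901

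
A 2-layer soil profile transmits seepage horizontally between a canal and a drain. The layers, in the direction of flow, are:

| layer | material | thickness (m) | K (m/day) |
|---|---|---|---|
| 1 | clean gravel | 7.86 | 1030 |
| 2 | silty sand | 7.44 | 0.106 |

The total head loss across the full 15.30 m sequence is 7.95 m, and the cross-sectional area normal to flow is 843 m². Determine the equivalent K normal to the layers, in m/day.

0.218

Flow is perpendicular to layering, so the layers act in series and the equivalent K is the thickness-weighted harmonic mean.
Total thickness L = 7.86 + 7.44 = 15.30 m.
Σ(b_i/K_i) = 7.86/1030 + 7.44/0.106 = 70.20 d.
K_eq = L / Σ(b_i/K_i) = 15.30 / 70.20 = 0.2180 m/day.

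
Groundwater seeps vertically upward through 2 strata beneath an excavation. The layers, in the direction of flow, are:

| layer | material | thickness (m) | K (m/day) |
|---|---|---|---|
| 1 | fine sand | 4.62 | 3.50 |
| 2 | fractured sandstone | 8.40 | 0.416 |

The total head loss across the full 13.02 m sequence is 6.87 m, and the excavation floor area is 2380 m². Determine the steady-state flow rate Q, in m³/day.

Flow is perpendicular to layering, so the layers act in series and the equivalent K is the thickness-weighted harmonic mean.
Total thickness L = 4.62 + 8.40 = 13.02 m.
Σ(b_i/K_i) = 4.62/3.50 + 8.40/0.416 = 21.51 d.
K_eq = L / Σ(b_i/K_i) = 13.02 / 21.51 = 0.6052 m/day.
Q = K_eq · A · (Δh/L) = 0.6052 × 2380 × (6.87/13.02) = 760.1 m³/day.

760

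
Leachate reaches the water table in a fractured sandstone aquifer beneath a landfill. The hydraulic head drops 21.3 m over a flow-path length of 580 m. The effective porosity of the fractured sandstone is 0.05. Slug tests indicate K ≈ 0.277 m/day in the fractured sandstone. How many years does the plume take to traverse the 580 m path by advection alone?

7.81

Hydraulic gradient i = Δh / L = 21.3 / 580 = 0.03672.
Darcy flux q = K · i = 0.2770 × 0.03672 = 0.01017 m/day.
Seepage velocity v = q / n_e = 0.01017 / 0.05 = 0.2035 m/day.
Travel time t = L / v = 580 / 0.2035 = 2851 days = 7.805 years.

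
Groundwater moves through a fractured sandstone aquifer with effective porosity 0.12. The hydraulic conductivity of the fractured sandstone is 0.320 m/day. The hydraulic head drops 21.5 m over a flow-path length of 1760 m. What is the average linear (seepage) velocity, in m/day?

0.0326

Hydraulic gradient i = Δh / L = 21.5 / 1760 = 0.01222.
Darcy flux q = K · i = 0.3200 × 0.01222 = 0.003909 m/day.
Seepage velocity v = q / n_e = 0.003909 / 0.12 = 0.03258 m/day.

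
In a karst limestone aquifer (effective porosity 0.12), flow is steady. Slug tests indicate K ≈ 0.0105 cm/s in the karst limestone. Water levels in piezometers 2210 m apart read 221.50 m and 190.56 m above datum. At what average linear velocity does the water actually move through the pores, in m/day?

Convert K: 0.0105 cm/s × 864 = 9.072 m/day.
Hydraulic gradient i = (221.50 − 190.56) / 2210 = 30.94 / 2210 = 0.01400.
Darcy flux q = K · i = 9.072 × 0.01400 = 0.1270 m/day.
Seepage velocity v = q / n_e = 0.1270 / 0.12 = 1.058 m/day.

1.06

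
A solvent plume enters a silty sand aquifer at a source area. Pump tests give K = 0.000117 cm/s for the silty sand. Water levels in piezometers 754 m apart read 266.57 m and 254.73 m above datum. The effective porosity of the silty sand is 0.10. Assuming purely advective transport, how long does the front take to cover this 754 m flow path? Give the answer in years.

130

Convert K: 0.000117 cm/s × 864 = 0.1011 m/day.
Hydraulic gradient i = (266.57 − 254.73) / 754 = 11.84 / 754 = 0.01570.
Darcy flux q = K · i = 0.1011 × 0.01570 = 0.001587 m/day.
Seepage velocity v = q / n_e = 0.001587 / 0.10 = 0.01587 m/day.
Travel time t = L / v = 754 / 0.01587 = 47500 days = 130.0 years.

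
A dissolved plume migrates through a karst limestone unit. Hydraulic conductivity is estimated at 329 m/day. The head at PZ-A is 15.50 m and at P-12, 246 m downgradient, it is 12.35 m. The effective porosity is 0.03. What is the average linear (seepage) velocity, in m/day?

Hydraulic gradient i = (15.50 − 12.35) / 246 = 3.15 / 246 = 0.01280.
Darcy flux q = K · i = 329.0 × 0.01280 = 4.213 m/day.
Seepage velocity v = q / n_e = 4.213 / 0.03 = 140.4 m/day.

140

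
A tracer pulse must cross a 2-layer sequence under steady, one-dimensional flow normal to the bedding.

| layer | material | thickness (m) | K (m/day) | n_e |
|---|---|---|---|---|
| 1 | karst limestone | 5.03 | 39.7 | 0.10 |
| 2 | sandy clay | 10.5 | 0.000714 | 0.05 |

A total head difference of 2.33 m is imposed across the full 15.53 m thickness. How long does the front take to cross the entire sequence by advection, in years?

With flow normal to the layers, continuity requires the same specific discharge q through every layer.
Σ(b_i/K_i) = 5.03/39.7 + 10.5/0.000714 = 14706 d.
q = Δh / Σ(b_i/K_i) = 2.33 / 14706 = 0.0001584 m/day.
In each layer the seepage velocity is v_i = q/n_i, so the layer transit time is t_i = b_i·n_i / q:
  layer 1 (karst limestone): t_1 = 5.03 × 0.10 / 0.0001584 = 3175 d
  layer 2 (sandy clay): t_2 = 10.5 × 0.05 / 0.0001584 = 3314 d
Total t = Σ t_i = 6488 days = 17.76 years.

17.8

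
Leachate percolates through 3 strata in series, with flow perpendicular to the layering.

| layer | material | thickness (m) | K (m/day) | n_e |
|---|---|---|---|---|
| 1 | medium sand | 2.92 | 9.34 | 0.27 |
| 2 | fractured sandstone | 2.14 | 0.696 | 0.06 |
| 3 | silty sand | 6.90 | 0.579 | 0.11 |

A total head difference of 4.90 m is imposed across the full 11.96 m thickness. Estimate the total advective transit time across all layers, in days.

With flow normal to the layers, continuity requires the same specific discharge q through every layer.
Σ(b_i/K_i) = 2.92/9.34 + 2.14/0.696 + 6.90/0.579 = 15.30 d.
q = Δh / Σ(b_i/K_i) = 4.90 / 15.30 = 0.3202 m/day.
In each layer the seepage velocity is v_i = q/n_i, so the layer transit time is t_i = b_i·n_i / q:
  layer 1 (medium sand): t_1 = 2.92 × 0.27 / 0.3202 = 2.462 d
  layer 2 (fractured sandstone): t_2 = 2.14 × 0.06 / 0.3202 = 0.4010 d
  layer 3 (silty sand): t_3 = 6.90 × 0.11 / 0.3202 = 2.371 d
Total t = Σ t_i = 5.234 days.

5.23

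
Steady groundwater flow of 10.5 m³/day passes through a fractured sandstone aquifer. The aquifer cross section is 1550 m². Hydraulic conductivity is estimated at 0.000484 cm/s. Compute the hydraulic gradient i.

0.0162

Convert K: 0.000484 cm/s × 864 = 0.4182 m/day.
From Q = K·A·i, i = Q / (K·A) = 10.5 / (0.4182 × 1550) = 0.01620.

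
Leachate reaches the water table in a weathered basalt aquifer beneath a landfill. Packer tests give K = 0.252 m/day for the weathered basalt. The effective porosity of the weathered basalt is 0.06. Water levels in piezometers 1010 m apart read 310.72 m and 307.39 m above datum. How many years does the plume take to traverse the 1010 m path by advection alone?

200

Hydraulic gradient i = (310.72 − 307.39) / 1010 = 3.33 / 1010 = 0.003297.
Darcy flux q = K · i = 0.2520 × 0.003297 = 0.0008309 m/day.
Seepage velocity v = q / n_e = 0.0008309 / 0.06 = 0.01385 m/day.
Travel time t = L / v = 1010 / 0.01385 = 72937 days = 199.7 years.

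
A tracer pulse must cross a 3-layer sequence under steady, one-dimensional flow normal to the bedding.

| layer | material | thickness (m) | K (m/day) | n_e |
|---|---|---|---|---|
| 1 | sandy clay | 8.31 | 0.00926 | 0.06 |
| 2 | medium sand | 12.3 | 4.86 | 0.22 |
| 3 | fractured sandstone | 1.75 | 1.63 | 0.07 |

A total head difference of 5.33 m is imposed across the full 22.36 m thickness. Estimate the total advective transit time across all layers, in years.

1.54

With flow normal to the layers, continuity requires the same specific discharge q through every layer.
Σ(b_i/K_i) = 8.31/0.00926 + 12.3/4.86 + 1.75/1.63 = 901.0 d.
q = Δh / Σ(b_i/K_i) = 5.33 / 901.0 = 0.005916 m/day.
In each layer the seepage velocity is v_i = q/n_i, so the layer transit time is t_i = b_i·n_i / q:
  layer 1 (sandy clay): t_1 = 8.31 × 0.06 / 0.005916 = 84.29 d
  layer 2 (medium sand): t_2 = 12.3 × 0.22 / 0.005916 = 457.4 d
  layer 3 (fractured sandstone): t_3 = 1.75 × 0.07 / 0.005916 = 20.71 d
Total t = Σ t_i = 562.4 days = 1.540 years.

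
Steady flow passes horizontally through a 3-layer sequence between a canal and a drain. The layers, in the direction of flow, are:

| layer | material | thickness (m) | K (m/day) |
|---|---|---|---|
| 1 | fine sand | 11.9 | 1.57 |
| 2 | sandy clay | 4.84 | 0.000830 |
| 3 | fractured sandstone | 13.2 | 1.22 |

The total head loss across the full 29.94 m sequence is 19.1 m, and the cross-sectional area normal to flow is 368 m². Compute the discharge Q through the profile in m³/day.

Flow is perpendicular to layering, so the layers act in series and the equivalent K is the thickness-weighted harmonic mean.
Total thickness L = 11.9 + 4.84 + 13.2 = 29.94 m.
Σ(b_i/K_i) = 11.9/1.57 + 4.84/0.000830 + 13.2/1.22 = 5850 d.
K_eq = L / Σ(b_i/K_i) = 29.94 / 5850 = 0.005118 m/day.
Q = K_eq · A · (Δh/L) = 0.005118 × 368 × (19.1/29.94) = 1.202 m³/day.

1.20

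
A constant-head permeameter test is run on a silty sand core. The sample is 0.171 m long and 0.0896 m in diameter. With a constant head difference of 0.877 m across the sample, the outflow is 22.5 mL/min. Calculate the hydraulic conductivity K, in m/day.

1.00

Cross-sectional area A = π·(d/2)² = π × (0.0896/2)² = 0.006305 m².
Convert discharge: 22.5 mL/min = 3.750e-07 m³/s.
Darcy's law rearranged: K = Q·L / (A·Δh) = 3.750e-07 × 0.171 / (0.006305 × 0.877) = 1.160e-05 m/s = 1.002 m/day.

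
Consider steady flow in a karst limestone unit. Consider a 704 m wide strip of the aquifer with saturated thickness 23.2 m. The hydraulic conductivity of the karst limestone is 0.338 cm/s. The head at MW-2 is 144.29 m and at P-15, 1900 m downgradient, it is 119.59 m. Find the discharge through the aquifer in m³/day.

Convert K: 0.338 cm/s × 864 = 292.0 m/day.
Cross-sectional area A = 704 × 23.2 = 16333 m².
Hydraulic gradient i = (144.29 − 119.59) / 1900 = 24.7 / 1900 = 0.01300.
Darcy's law: Q = K · A · i = 292.0 × 16333 × 0.01300 = 62006 m³/day.

62000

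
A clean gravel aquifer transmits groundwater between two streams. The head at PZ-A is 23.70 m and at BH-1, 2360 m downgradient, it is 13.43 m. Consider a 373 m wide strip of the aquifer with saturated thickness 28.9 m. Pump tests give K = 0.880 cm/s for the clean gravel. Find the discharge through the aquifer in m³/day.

Convert K: 0.880 cm/s × 864 = 760.3 m/day.
Cross-sectional area A = 373 × 28.9 = 10780 m².
Hydraulic gradient i = (23.70 − 13.43) / 2360 = 10.27 / 2360 = 0.004352.
Darcy's law: Q = K · A · i = 760.3 × 10780 × 0.004352 = 35667 m³/day.

35700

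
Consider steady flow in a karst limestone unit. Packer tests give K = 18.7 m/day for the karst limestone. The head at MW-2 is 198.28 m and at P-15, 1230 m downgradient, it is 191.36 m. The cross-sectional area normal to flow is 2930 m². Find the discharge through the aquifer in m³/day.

308

Hydraulic gradient i = (198.28 − 191.36) / 1230 = 6.92 / 1230 = 0.005626.
Darcy's law: Q = K · A · i = 18.70 × 2930 × 0.005626 = 308.3 m³/day.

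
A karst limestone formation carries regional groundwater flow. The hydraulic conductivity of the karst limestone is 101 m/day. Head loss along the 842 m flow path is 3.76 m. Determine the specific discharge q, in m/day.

Hydraulic gradient i = Δh / L = 3.76 / 842 = 0.004466.
Specific discharge q = K · i = 101.0 × 0.004466 = 0.4510 m/day.

0.451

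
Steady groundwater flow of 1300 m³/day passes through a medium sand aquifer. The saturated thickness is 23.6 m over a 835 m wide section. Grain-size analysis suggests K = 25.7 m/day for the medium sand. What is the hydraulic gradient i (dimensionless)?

Cross-sectional area A = 835 × 23.6 = 19706 m².
From Q = K·A·i, i = Q / (K·A) = 1300 / (25.70 × 19706) = 0.002567.

0.00257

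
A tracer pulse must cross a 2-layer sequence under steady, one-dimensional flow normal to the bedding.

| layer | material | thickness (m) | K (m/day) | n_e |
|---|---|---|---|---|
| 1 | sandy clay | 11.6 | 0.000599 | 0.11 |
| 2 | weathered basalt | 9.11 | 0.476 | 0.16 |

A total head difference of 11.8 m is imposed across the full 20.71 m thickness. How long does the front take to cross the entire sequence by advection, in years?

12.3

With flow normal to the layers, continuity requires the same specific discharge q through every layer.
Σ(b_i/K_i) = 11.6/0.000599 + 9.11/0.476 = 19385 d.
q = Δh / Σ(b_i/K_i) = 11.8 / 19385 = 0.0006087 m/day.
In each layer the seepage velocity is v_i = q/n_i, so the layer transit time is t_i = b_i·n_i / q:
  layer 1 (sandy clay): t_1 = 11.6 × 0.11 / 0.0006087 = 2096 d
  layer 2 (weathered basalt): t_2 = 9.11 × 0.16 / 0.0006087 = 2395 d
Total t = Σ t_i = 4491 days = 12.29 years.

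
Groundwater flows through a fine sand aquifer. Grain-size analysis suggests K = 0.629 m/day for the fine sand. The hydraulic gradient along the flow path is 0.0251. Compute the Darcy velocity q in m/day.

0.0158

Hydraulic gradient i = 0.0251.
Specific discharge q = K · i = 0.6290 × 0.02510 = 0.01579 m/day.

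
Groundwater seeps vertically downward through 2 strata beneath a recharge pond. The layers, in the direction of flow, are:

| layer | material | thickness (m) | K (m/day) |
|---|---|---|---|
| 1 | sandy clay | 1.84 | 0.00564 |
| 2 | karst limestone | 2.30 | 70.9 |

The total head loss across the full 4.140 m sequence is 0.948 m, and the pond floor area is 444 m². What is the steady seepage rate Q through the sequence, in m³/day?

1.29

Flow is perpendicular to layering, so the layers act in series and the equivalent K is the thickness-weighted harmonic mean.
Total thickness L = 1.84 + 2.30 = 4.140 m.
Σ(b_i/K_i) = 1.84/0.00564 + 2.30/70.9 = 326.3 d.
K_eq = L / Σ(b_i/K_i) = 4.140 / 326.3 = 0.01269 m/day.
Q = K_eq · A · (Δh/L) = 0.01269 × 444 × (0.948/4.140) = 1.290 m³/day.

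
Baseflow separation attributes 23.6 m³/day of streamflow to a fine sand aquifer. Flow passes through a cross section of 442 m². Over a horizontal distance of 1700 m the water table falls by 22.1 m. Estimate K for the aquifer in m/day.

4.11

Hydraulic gradient i = Δh / L = 22.1 / 1700 = 0.01300.
From Q = K·A·i, K = Q / (A·i) = 23.6 / (442.0 × 0.01300) = 4.107 m/day.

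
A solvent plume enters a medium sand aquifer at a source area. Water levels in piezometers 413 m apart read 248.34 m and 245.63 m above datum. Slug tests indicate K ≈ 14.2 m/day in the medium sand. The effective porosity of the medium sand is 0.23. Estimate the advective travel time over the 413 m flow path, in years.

Hydraulic gradient i = (248.34 − 245.63) / 413 = 2.71 / 413 = 0.006562.
Darcy flux q = K · i = 14.20 × 0.006562 = 0.09318 m/day.
Seepage velocity v = q / n_e = 0.09318 / 0.23 = 0.4051 m/day.
Travel time t = L / v = 413 / 0.4051 = 1019 days = 2.791 years.

2.79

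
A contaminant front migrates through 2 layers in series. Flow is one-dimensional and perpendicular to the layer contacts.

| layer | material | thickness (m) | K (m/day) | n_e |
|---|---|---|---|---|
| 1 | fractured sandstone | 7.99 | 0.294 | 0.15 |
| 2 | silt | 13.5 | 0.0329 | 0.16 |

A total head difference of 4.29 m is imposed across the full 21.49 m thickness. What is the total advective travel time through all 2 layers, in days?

With flow normal to the layers, continuity requires the same specific discharge q through every layer.
Σ(b_i/K_i) = 7.99/0.294 + 13.5/0.0329 = 437.5 d.
q = Δh / Σ(b_i/K_i) = 4.29 / 437.5 = 0.009805 m/day.
In each layer the seepage velocity is v_i = q/n_i, so the layer transit time is t_i = b_i·n_i / q:
  layer 1 (fractured sandstone): t_1 = 7.99 × 0.15 / 0.009805 = 122.2 d
  layer 2 (silt): t_2 = 13.5 × 0.16 / 0.009805 = 220.3 d
Total t = Σ t_i = 342.5 days.

343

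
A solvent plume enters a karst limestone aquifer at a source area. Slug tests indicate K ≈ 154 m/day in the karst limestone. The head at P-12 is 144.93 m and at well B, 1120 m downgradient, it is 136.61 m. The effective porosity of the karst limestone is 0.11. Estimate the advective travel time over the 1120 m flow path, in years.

0.295

Hydraulic gradient i = (144.93 − 136.61) / 1120 = 8.32 / 1120 = 0.007429.
Darcy flux q = K · i = 154.0 × 0.007429 = 1.144 m/day.
Seepage velocity v = q / n_e = 1.144 / 0.11 = 10.40 m/day.
Travel time t = L / v = 1120 / 10.40 = 107.7 days = 0.2948 years.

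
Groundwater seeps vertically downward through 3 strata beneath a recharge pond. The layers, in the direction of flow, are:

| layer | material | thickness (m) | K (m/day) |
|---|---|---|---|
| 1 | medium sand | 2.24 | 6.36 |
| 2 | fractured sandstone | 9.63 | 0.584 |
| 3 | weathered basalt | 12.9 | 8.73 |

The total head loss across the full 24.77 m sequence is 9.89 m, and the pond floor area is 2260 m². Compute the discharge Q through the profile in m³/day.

Flow is perpendicular to layering, so the layers act in series and the equivalent K is the thickness-weighted harmonic mean.
Total thickness L = 2.24 + 9.63 + 12.9 = 24.77 m.
Σ(b_i/K_i) = 2.24/6.36 + 9.63/0.584 + 12.9/8.73 = 18.32 d.
K_eq = L / Σ(b_i/K_i) = 24.77 / 18.32 = 1.352 m/day.
Q = K_eq · A · (Δh/L) = 1.352 × 2260 × (9.89/24.77) = 1220 m³/day.

1220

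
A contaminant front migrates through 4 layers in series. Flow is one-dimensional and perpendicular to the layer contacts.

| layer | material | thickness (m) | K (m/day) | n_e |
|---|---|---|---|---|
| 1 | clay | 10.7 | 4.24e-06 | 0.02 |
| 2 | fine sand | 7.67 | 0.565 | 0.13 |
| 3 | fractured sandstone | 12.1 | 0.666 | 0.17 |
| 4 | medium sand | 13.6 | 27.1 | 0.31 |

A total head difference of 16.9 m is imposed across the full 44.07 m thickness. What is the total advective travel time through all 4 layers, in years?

With flow normal to the layers, continuity requires the same specific discharge q through every layer.
Σ(b_i/K_i) = 10.7/4.24e-06 + 7.67/0.565 + 12.1/0.666 + 13.6/27.1 = 2.524e+06 d.
q = Δh / Σ(b_i/K_i) = 16.9 / 2.524e+06 = 6.697e-06 m/day.
In each layer the seepage velocity is v_i = q/n_i, so the layer transit time is t_i = b_i·n_i / q:
  layer 1 (clay): t_1 = 10.7 × 0.02 / 6.697e-06 = 31956 d
  layer 2 (fine sand): t_2 = 7.67 × 0.13 / 6.697e-06 = 1.489e+05 d
  layer 3 (fractured sandstone): t_3 = 12.1 × 0.17 / 6.697e-06 = 3.072e+05 d
  layer 4 (medium sand): t_4 = 13.6 × 0.31 / 6.697e-06 = 6.296e+05 d
Total t = Σ t_i = 1.118e+06 days = 3060 years.

3060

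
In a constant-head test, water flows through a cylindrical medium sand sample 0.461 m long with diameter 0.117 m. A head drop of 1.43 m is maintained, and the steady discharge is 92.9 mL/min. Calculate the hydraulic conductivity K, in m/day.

Cross-sectional area A = π·(d/2)² = π × (0.117/2)² = 0.01075 m².
Convert discharge: 92.9 mL/min = 1.548e-06 m³/s.
Darcy's law rearranged: K = Q·L / (A·Δh) = 1.548e-06 × 0.461 / (0.01075 × 1.43) = 4.643e-05 m/s = 4.011 m/day.

4.01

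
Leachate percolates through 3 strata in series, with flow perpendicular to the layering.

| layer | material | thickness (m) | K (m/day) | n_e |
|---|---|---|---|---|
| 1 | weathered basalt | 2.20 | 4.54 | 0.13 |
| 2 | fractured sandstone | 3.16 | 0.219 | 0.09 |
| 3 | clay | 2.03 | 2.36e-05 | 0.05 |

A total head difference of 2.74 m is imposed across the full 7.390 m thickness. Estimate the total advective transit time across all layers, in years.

57.8

With flow normal to the layers, continuity requires the same specific discharge q through every layer.
Σ(b_i/K_i) = 2.20/4.54 + 3.16/0.219 + 2.03/2.36e-05 = 86032 d.
q = Δh / Σ(b_i/K_i) = 2.74 / 86032 = 3.185e-05 m/day.
In each layer the seepage velocity is v_i = q/n_i, so the layer transit time is t_i = b_i·n_i / q:
  layer 1 (weathered basalt): t_1 = 2.20 × 0.13 / 3.185e-05 = 8980 d
  layer 2 (fractured sandstone): t_2 = 3.16 × 0.09 / 3.185e-05 = 8930 d
  layer 3 (clay): t_3 = 2.03 × 0.05 / 3.185e-05 = 3187 d
Total t = Σ t_i = 21097 days = 57.76 years.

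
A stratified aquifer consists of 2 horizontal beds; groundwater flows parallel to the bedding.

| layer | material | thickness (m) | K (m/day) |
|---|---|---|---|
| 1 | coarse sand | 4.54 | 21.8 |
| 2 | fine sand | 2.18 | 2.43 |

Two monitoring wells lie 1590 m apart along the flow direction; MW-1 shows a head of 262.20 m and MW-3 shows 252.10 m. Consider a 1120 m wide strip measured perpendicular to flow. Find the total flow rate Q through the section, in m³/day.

742

Flow is parallel to layering, so each bed carries its own Darcy discharge and the transmissivities add.
Σ(K_i·b_i) = 21.8×4.54 + 2.43×2.18 = 104.3 m²/day.
Hydraulic gradient i = (262.20 − 252.10) / 1590 = 10.1 / 1590 = 0.006352.
Q = Σ(K_i·b_i) · W · i = 104.3 × 1120 × 0.006352 = 741.8 m³/day.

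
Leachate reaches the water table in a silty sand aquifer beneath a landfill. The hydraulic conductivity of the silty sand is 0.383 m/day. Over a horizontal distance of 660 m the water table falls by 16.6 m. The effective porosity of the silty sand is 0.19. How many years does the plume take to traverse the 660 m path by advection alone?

Hydraulic gradient i = Δh / L = 16.6 / 660 = 0.02515.
Darcy flux q = K · i = 0.3830 × 0.02515 = 0.009633 m/day.
Seepage velocity v = q / n_e = 0.009633 / 0.19 = 0.05070 m/day.
Travel time t = L / v = 660 / 0.05070 = 13018 days = 35.64 years.

35.6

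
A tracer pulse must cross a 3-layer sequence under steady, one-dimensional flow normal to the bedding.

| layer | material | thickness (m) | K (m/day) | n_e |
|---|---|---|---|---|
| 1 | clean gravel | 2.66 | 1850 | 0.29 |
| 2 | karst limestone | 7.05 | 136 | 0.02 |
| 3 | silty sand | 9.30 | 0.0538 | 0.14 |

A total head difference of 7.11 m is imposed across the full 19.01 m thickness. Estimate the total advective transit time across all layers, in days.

53.9

With flow normal to the layers, continuity requires the same specific discharge q through every layer.
Σ(b_i/K_i) = 2.66/1850 + 7.05/136 + 9.30/0.0538 = 172.9 d.
q = Δh / Σ(b_i/K_i) = 7.11 / 172.9 = 0.04112 m/day.
In each layer the seepage velocity is v_i = q/n_i, so the layer transit time is t_i = b_i·n_i / q:
  layer 1 (clean gravel): t_1 = 2.66 × 0.29 / 0.04112 = 18.76 d
  layer 2 (karst limestone): t_2 = 7.05 × 0.02 / 0.04112 = 3.429 d
  layer 3 (silty sand): t_3 = 9.30 × 0.14 / 0.04112 = 31.66 d
Total t = Σ t_i = 53.85 days.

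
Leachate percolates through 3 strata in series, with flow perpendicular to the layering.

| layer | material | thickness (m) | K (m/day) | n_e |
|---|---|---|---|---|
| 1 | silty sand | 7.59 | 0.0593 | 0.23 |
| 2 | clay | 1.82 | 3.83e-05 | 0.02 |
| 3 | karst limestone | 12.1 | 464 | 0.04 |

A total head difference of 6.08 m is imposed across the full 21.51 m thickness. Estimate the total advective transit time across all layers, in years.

With flow normal to the layers, continuity requires the same specific discharge q through every layer.
Σ(b_i/K_i) = 7.59/0.0593 + 1.82/3.83e-05 + 12.1/464 = 47648 d.
q = Δh / Σ(b_i/K_i) = 6.08 / 47648 = 0.0001276 m/day.
In each layer the seepage velocity is v_i = q/n_i, so the layer transit time is t_i = b_i·n_i / q:
  layer 1 (silty sand): t_1 = 7.59 × 0.23 / 0.0001276 = 13681 d
  layer 2 (clay): t_2 = 1.82 × 0.02 / 0.0001276 = 285.3 d
  layer 3 (karst limestone): t_3 = 12.1 × 0.04 / 0.0001276 = 3793 d
Total t = Σ t_i = 17759 days = 48.62 years.

48.6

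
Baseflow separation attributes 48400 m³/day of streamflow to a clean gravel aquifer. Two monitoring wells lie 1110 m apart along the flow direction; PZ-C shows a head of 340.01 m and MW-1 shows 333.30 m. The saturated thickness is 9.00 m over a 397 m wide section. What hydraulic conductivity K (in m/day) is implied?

2240

Cross-sectional area A = 397 × 9.00 = 3573 m².
Hydraulic gradient i = (340.01 − 333.30) / 1110 = 6.71 / 1110 = 0.006045.
From Q = K·A·i, K = Q / (A·i) = 48400 / (3573 × 0.006045) = 2241 m/day.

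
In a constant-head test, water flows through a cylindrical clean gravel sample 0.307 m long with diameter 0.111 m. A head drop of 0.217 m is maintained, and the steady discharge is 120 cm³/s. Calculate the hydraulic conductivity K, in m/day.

Cross-sectional area A = π·(d/2)² = π × (0.111/2)² = 0.009677 m².
Convert discharge: 120 cm³/s = 0.0001200 m³/s.
Darcy's law rearranged: K = Q·L / (A·Δh) = 0.0001200 × 0.307 / (0.009677 × 0.217) = 0.01754 m/s = 1516 m/day.

1520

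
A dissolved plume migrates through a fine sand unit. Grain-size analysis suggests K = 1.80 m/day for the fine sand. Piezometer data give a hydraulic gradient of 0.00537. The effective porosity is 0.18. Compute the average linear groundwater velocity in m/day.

0.0537

Hydraulic gradient i = 0.00537.
Darcy flux q = K · i = 1.800 × 0.005370 = 0.009666 m/day.
Seepage velocity v = q / n_e = 0.009666 / 0.18 = 0.05370 m/day.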